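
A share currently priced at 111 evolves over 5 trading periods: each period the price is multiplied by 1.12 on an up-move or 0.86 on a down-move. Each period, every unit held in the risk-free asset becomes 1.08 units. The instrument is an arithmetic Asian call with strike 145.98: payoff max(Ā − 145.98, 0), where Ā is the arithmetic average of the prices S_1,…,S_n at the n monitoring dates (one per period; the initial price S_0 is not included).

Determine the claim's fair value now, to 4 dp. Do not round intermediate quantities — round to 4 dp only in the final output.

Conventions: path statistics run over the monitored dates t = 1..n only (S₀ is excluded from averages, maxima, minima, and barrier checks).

price = 3.6911

Under the martingale measure an up-move has probability p* = 0.8462; value the claim as the probability-weighted average of per-path payoffs, discounted 5 periods at R = 1.08.
Enumerate all 2^5 = 32 price paths (U = up ×1.12, D = down ×0.86); each path with k up-moves has probability p*^k·(1−p*)^(5−k).
DDDDD: Ā=72.2186, payoff=0.0000, prob=0.000086
UDDDD: Ā=94.0522, payoff=0.0000, prob=0.000474
DUDDD: Ā=88.2802, payoff=0.0000, prob=0.000474
UUDDD: Ā=114.9695, payoff=0.0000, prob=0.002607
DDUDD: Ā=83.3162, payoff=0.0000, prob=0.000474
UDUDD: Ā=108.5049, payoff=0.0000, prob=0.002607
DUUDD: Ā=102.7329, payoff=0.0000, prob=0.002607
UUUDD: Ā=133.7916, payoff=0.0000, prob=0.014339
DDDUD: Ā=79.0473, payoff=0.0000, prob=0.000474
UDDUD: Ā=102.9453, payoff=0.0000, prob=0.002607
DUDUD: Ā=97.1733, payoff=0.0000, prob=0.002607
UUDUD: Ā=126.5513, payoff=0.0000, prob=0.014339
DDUUD: Ā=92.2094, payoff=0.0000, prob=0.002607
UDUUD: Ā=120.0866, payoff=0.0000, prob=0.014339
DUUUD: Ā=114.3146, payoff=0.0000, prob=0.014339
UUUUD: Ā=148.8748, payoff=2.8948, prob=0.078865
DDDDU: Ā=75.3760, payoff=0.0000, prob=0.000474
UDDDU: Ā=98.1640, payoff=0.0000, prob=0.002607
DUDDU: Ā=92.3920, payoff=0.0000, prob=0.002607
UUDDU: Ā=120.3245, payoff=0.0000, prob=0.014339
DDUDU: Ā=87.4281, payoff=0.0000, prob=0.002607
UDUDU: Ā=113.8599, payoff=0.0000, prob=0.014339
DUUDU: Ā=108.0879, payoff=0.0000, prob=0.014339
UUUDU: Ā=140.7656, payoff=0.0000, prob=0.078865
DDDUU: Ā=83.1591, payoff=0.0000, prob=0.002607
UDDUU: Ā=108.3003, payoff=0.0000, prob=0.014339
DUDUU: Ā=102.5283, payoff=0.0000, prob=0.014339
UUDUU: Ā=133.5252, payoff=0.0000, prob=0.078865
DDUUU: Ā=97.5644, payoff=0.0000, prob=0.014339
UDUUU: Ā=127.0606, payoff=0.0000, prob=0.078865
DUUUU: Ā=121.2886, payoff=0.0000, prob=0.078865
UUUUU: Ā=157.9572, payoff=11.9772, prob=0.433757
Price = Σ prob·payoff / R^5 = 5.423497 / 1.469328 = 3.6911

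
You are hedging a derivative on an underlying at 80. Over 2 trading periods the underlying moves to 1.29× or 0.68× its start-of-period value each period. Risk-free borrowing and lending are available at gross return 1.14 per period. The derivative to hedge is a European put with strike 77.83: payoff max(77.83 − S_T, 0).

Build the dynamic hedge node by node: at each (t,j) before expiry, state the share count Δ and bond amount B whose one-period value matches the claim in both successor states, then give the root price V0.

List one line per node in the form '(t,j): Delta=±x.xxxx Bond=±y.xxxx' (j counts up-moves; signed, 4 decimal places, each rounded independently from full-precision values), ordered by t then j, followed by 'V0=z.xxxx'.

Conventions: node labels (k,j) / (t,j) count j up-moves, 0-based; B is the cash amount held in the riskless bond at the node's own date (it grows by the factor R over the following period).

(0,0): Delta=-0.2504 Bond=24.1187
(1,0): Delta=-1.0000 Bond=68.2719
(1,1): Delta=-0.1216 Bond=14.1985
V0=4.0843

No-arbitrage ⇒ martingale measure with p* = (R−d)/(u−d) = 0.7541.
Terminal payoffs: V(2,0)=40.8380, V(2,1)=7.6540, V(2,2)=0.0000
  t=1,j=0: stock 54.4000 → up 70.1760 (V=7.6540), down 36.9920 (V=40.8380). Price 13.8719; hedge Δ=-1.0000, bond B=68.2719.
  t=1,j=1: stock 103.2000 → up 133.1280 (V=0.0000), down 70.1760 (V=7.6540). Price 1.6510; hedge Δ=-0.1216, bond B=14.1985.
  t=0,j=0: stock 80.0000 → up 103.2000 (V=1.6510), down 54.4000 (V=13.8719). Price 4.0843; hedge Δ=-0.2504, bond B=24.1187.
Sanity check at the root: Δ(0,0)·S0 + B(0,0) reproduces V0 = 4.0843.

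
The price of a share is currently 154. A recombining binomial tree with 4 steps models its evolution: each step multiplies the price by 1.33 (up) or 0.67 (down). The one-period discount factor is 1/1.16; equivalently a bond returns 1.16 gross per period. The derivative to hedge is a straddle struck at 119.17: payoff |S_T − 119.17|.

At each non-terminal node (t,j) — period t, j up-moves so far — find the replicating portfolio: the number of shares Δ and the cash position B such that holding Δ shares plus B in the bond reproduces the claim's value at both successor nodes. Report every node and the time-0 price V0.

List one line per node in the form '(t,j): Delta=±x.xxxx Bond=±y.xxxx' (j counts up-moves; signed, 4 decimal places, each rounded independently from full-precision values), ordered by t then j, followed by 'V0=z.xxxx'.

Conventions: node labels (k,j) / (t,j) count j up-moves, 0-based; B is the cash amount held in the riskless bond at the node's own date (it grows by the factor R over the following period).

Since d<R<u, set p* = (R−d)/(u−d) = 0.7424; price each node as the discounted p*-expectation of its children.
Terminal payoffs: V(4,0)=88.1373, V(4,1)=57.5677, V(4,2)=3.1151, V(4,3)=123.5751, V(4,4)=362.6971
(3,0): S=46.3175. Δ = (V_up−V_dn)/(S_up−S_dn) = (57.5677−88.1373)/(61.6023−31.0327) = -1.0000. V = [p*·57.5677 + (1−p*)·88.1373]/1.16 = 56.4153. B = V − Δ·S = 102.7328.
(3,1): S=91.9437. Δ = (V_up−V_dn)/(S_up−S_dn) = (3.1151−57.5677)/(122.2851−61.6023) = -0.8973. V = [p*·3.1151 + (1−p*)·57.5677]/1.16 = 14.7765. B = V − Δ·S = 97.2805.
(3,2): S=182.5151. Δ = (V_up−V_dn)/(S_up−S_dn) = (123.5751−3.1151)/(242.7451−122.2851) = 1.0000. V = [p*·123.5751 + (1−p*)·3.1151]/1.16 = 79.7823. B = V − Δ·S = -102.7328.
(3,3): S=362.3061. Δ = (V_up−V_dn)/(S_up−S_dn) = (362.6971−123.5751)/(481.8671−242.7451) = 1.0000. V = [p*·362.6971 + (1−p*)·123.5751]/1.16 = 259.5733. B = V − Δ·S = -102.7328.
(2,0): S=69.1306. Δ = (V_up−V_dn)/(S_up−S_dn) = (14.7765−56.4153)/(91.9437−46.3175) = -0.9126. V = [p*·14.7765 + (1−p*)·56.4153]/1.16 = 21.9842. B = V − Δ·S = 85.0732.
(2,1): S=137.2294. Δ = (V_up−V_dn)/(S_up−S_dn) = (79.7823−14.7765)/(182.5151−91.9437) = 0.7177. V = [p*·79.7823 + (1−p*)·14.7765]/1.16 = 54.3435. B = V − Δ·S = -44.1502.
(2,2): S=272.4106. Δ = (V_up−V_dn)/(S_up−S_dn) = (259.5733−79.7823)/(362.3061−182.5151) = 1.0000. V = [p*·259.5733 + (1−p*)·79.7823]/1.16 = 183.8479. B = V − Δ·S = -88.5627.
(1,0): S=103.1800. Δ = (V_up−V_dn)/(S_up−S_dn) = (54.3435−21.9842)/(137.2294−69.1306) = 0.4752. V = [p*·54.3435 + (1−p*)·21.9842]/1.16 = 39.6625. B = V − Δ·S = -9.3667.
(1,1): S=204.8200. Δ = (V_up−V_dn)/(S_up−S_dn) = (183.8479−54.3435)/(272.4106−137.2294) = 0.9580. V = [p*·183.8479 + (1−p*)·54.3435]/1.16 = 129.7333. B = V − Δ·S = -66.4855.
(0,0): S=154.0000. Δ = (V_up−V_dn)/(S_up−S_dn) = (129.7333−39.6625)/(204.8200−103.1800) = 0.8862. V = [p*·129.7333 + (1−p*)·39.6625]/1.16 = 91.8390. B = V − Δ·S = -44.6319.
Sanity check at the root: Δ(0,0)·S0 + B(0,0) reproduces V0 = 91.8390.

(0,0): Delta=0.8862 Bond=-44.6319
(1,0): Delta=0.4752 Bond=-9.3667
(1,1): Delta=0.9580 Bond=-66.4855
(2,0): Delta=-0.9126 Bond=85.0732
(2,1): Delta=0.7177 Bond=-44.1502
(2,2): Delta=1.0000 Bond=-88.5627
(3,0): Delta=-1.0000 Bond=102.7328
(3,1): Delta=-0.8973 Bond=97.2805
(3,2): Delta=1.0000 Bond=-102.7328
(3,3): Delta=1.0000 Bond=-102.7328
V0=91.8390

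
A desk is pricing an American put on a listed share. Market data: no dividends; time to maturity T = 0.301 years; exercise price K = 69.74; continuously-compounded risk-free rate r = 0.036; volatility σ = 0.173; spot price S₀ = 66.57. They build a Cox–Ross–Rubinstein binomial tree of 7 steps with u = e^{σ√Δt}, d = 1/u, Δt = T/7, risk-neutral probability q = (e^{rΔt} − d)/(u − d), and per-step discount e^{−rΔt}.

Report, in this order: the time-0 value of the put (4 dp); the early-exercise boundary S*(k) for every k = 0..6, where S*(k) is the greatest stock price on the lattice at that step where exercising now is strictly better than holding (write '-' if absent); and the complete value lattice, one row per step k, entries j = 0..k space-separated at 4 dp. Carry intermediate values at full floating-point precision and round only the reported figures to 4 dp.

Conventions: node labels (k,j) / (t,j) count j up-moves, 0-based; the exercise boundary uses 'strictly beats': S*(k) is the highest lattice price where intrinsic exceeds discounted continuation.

Δt=0.04300, u=1.03653, d=0.96476, q=0.51262, disc=e^(-rΔt)=0.99845
k=7 terminal: V=max(K-S,0) → 17.9532 14.1010 9.9623 5.5158 0.7385 0.0000 0.0000 0.0000
k=6: j=0 S=53.6784 intr=16.0616 cont=15.9538 V=16.0616[EX]; j=1 S=57.6712 intr=12.0688 cont=11.9609 V=12.0688[EX]; j=2 S=61.9610 intr=7.7790 cont=7.6711 V=7.7790[EX]; j=3 S=66.5700 intr=3.1700 cont=3.0621 V=3.1700[EX]; j=4 S=71.5218 intr=0.0000 cont=0.3594 V=0.3594[hold]; j=5 S=76.8419 intr=0.0000 cont=0.0000 V=0.0000[hold]; j=6 S=82.5578 intr=0.0000 cont=0.0000 V=0.0000[hold]  S*(6)=66.5700
k=5: j=0 S=55.6390 intr=14.1010 cont=13.9932 V=14.1010[EX]; j=1 S=59.7777 intr=9.9623 cont=9.8545 V=9.9623[EX]; j=2 S=64.2242 intr=5.5158 cont=5.4079 V=5.5158[EX]; j=3 S=69.0015 intr=0.7385 cont=1.7265 V=1.7265[hold]; j=4 S=74.1341 intr=0.0000 cont=0.1749 V=0.1749[hold]; j=5 S=79.6486 intr=0.0000 cont=0.0000 V=0.0000[hold]  S*(5)=64.2242
k=4: j=0 S=57.6712 intr=12.0688 cont=11.9609 V=12.0688[EX]; j=1 S=61.9610 intr=7.7790 cont=7.6711 V=7.7790[EX]; j=2 S=66.5700 intr=3.1700 cont=3.5678 V=3.5678[hold]; j=3 S=71.5218 intr=0.0000 cont=0.9297 V=0.9297[hold]; j=4 S=76.8419 intr=0.0000 cont=0.0851 V=0.0851[hold]  S*(4)=61.9610
k=3: j=0 S=59.7777 intr=9.9623 cont=9.8545 V=9.9623[EX]; j=1 S=64.2242 intr=5.5158 cont=5.6116 V=5.6116[hold]; j=2 S=69.0015 intr=0.7385 cont=2.2120 V=2.2120[hold]; j=3 S=74.1341 intr=0.0000 cont=0.4960 V=0.4960[hold]  S*(3)=59.7777
k=2: j=0 S=61.9610 intr=7.7790 cont=7.7201 V=7.7790[EX]; j=1 S=66.5700 intr=3.1700 cont=3.8629 V=3.8629[hold]; j=2 S=71.5218 intr=0.0000 cont=1.3303 V=1.3303[hold]  S*(2)=61.9610
k=1: j=0 S=64.2242 intr=5.5158 cont=5.7626 V=5.7626[hold]; j=1 S=69.0015 intr=0.7385 cont=2.5607 V=2.5607[hold]  S*(1)=-
k=0: j=0 S=66.5700 intr=3.1700 cont=4.1148 V=4.1148[hold]  S*(0)=-

price = 4.1148
boundary = - - 61.9610 59.7777 61.9610 64.2242 66.5700
tree:
4.1148
5.7626 2.5607
7.7790 3.8629 1.3303
9.9623 5.6116 2.2120 0.4960
12.0688 7.7790 3.5678 0.9297 0.0851
14.1010 9.9623 5.5158 1.7265 0.1749 0.0000
16.0616 12.0688 7.7790 3.1700 0.3594 0.0000 0.0000
17.9532 14.1010 9.9623 5.5158 0.7385 0.0000 0.0000 0.0000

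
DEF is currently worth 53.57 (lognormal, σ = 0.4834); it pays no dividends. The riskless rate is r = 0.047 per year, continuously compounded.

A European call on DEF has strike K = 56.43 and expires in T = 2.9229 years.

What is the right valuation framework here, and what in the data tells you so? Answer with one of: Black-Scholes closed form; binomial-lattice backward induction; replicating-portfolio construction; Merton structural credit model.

Key observation: a European claim on DEF (strike 56.43) — a lognormal (GBM) underlying with constant rate and volatility — has an exact closed-form value; no lattice or capital structure is involved.

framework: Black-Scholes closed form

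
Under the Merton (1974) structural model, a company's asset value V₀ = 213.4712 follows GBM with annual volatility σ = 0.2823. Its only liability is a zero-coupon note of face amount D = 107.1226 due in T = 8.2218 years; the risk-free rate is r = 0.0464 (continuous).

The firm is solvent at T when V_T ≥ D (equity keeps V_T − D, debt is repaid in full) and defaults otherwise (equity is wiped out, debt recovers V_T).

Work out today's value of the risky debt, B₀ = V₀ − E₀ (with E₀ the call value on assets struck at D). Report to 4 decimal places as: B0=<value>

Equity is a call on the firm's assets struck at D = 107.1226:
d₁ = [ln(V₀/D) + (r + σ²/2)T] / (σ√T)
   = [ln(213.4712/107.1226) + (0.0464 + 0.5·0.2823²)·8.2218] / (0.2823·√8.2218)
   = [0.689528 + 0.709103] / 0.809458 = 1.727861
d₂ = d₁ − σ√T = 1.727861 − 0.809458 = 0.918403
N(d₁) = 0.957993,  N(d₂) = 0.820796,  e^(−rT) = 0.682842
E₀ = V₀·N(d₁) − D·e^(−rT)·N(d₂)
   = 213.4712·0.957993 − 107.1226·0.682842·0.820796 = 144.464558
B₀ = V₀ − E₀ = 213.4712 − 144.464558 = 69.006642

B0=69.0066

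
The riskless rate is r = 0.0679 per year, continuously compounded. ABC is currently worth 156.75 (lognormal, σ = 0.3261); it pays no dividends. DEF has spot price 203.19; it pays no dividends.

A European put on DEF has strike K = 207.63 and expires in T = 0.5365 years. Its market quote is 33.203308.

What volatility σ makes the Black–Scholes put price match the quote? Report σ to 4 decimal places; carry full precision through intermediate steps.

At σ = 0.5930 the Black–Scholes value reproduces the quote:
σ√T = 0.593·√0.5365 = 0.434350
d₁ = (ln(S/K) + (r+σ²/2)T) / (σ√T) = (ln(203.19/207.63) + (0.0679+0.593²/2)·0.5365) / 0.434350 = (-0.021616 + 0.130758) / 0.434350 = 0.251277
d₂ = d₁ − σ√T = 0.251277 − 0.434350 = -0.183073
e^{−rT} = 0.964227
N(−d₁) = 0.400800,  N(−d₂) = 0.572630
V = K·e^{−rT}·N(−d₂) − S·N(−d₁) = 114.641865 − 81.438557 = 33.203308 (equal to the quote); since ∂V/∂σ > 0 for all σ, the implied volatility is unique

sigma = 0.5930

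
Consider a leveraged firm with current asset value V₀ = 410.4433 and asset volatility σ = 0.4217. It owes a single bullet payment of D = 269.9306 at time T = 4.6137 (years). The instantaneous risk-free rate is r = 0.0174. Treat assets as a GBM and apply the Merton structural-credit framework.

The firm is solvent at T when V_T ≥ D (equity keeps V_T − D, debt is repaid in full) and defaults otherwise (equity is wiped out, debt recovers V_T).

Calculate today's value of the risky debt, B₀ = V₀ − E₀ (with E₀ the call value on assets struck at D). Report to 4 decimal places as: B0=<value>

Work the structural quantities from V₀ = 410.4433 against face 269.9306:
d₁ = [ln(V₀/D) + (r + σ²/2)T] / (σ√T)
   = [ln(410.4433/269.9306) + (0.0174 + 0.5·0.4217²)·4.6137] / (0.4217·√4.6137)
   = [0.419073 + 0.490508] / 0.905792 = 1.004183
d₂ = d₁ − σ√T = 1.004183 − 0.905792 = 0.098391
N(d₁) = 0.842355,  N(d₂) = 0.539189,  e^(−rT) = 0.922859
E₀ = V₀·N(d₁) − D·e^(−rT)·N(d₂)
   = 410.4433·0.842355 − 269.9306·0.922859·0.539189 = 211.422527
B₀ = V₀ − E₀ = 410.4433 − 211.422527 = 199.020773

B0=199.0208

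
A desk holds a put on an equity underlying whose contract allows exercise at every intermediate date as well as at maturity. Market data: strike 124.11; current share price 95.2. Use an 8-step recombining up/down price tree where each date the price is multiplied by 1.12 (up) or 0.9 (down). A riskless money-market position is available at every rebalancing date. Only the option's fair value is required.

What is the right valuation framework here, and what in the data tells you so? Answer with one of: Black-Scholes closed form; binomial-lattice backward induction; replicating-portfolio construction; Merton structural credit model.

Key observation: with exercise allowed before expiry on a discrete up/down model (8 steps from spot 95.2), the strike-124.11 put's value must be rolled back through the tree testing early exercise at each node.

framework: binomial-lattice backward induction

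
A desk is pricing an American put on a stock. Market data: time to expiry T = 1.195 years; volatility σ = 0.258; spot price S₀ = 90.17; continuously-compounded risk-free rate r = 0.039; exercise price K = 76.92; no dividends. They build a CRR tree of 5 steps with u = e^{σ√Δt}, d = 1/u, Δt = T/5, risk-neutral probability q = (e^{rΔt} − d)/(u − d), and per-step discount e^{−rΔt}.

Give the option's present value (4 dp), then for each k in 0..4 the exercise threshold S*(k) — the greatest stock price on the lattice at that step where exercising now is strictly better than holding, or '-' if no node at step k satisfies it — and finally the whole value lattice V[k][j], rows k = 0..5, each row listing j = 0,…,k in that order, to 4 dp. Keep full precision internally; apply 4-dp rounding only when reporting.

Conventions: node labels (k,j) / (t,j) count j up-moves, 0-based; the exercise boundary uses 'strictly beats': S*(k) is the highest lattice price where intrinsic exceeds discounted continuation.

price = 3.0934
boundary = - - - 61.7631 54.4442
tree:
3.0934
5.4222 0.8729
9.2468 1.7819 0.0000
15.1569 3.6374 0.0000 0.0000
22.4758 7.4250 0.0000 0.0000 0.0000
28.9274 15.1569 0.0000 0.0000 0.0000 0.0000

Δt=0.23900, u=1.13443, d=0.88150, q=0.50553, disc=e^(-rΔt)=0.99072
k=5 terminal: V=max(K-S,0) → 28.9274 15.1569 0.0000 0.0000 0.0000 0.0000
k=4: j=0 S=54.4442 intr=22.4758 cont=21.7622 V=22.4758[EX]; j=1 S=70.0659 intr=6.8541 cont=7.4250 V=7.4250[hold]; j=2 S=90.1700 intr=0.0000 cont=0.0000 V=0.0000[hold]; j=3 S=116.0425 intr=0.0000 cont=0.0000 V=0.0000[hold]; j=4 S=149.3387 intr=0.0000 cont=0.0000 V=0.0000[hold]  S*(4)=54.4442
k=3: j=0 S=61.7631 intr=15.1569 cont=14.7292 V=15.1569[EX]; j=1 S=79.4849 intr=0.0000 cont=3.6374 V=3.6374[hold]; j=2 S=102.2915 intr=0.0000 cont=0.0000 V=0.0000[hold]; j=3 S=131.6421 intr=0.0000 cont=0.0000 V=0.0000[hold]  S*(3)=61.7631
k=2: j=0 S=70.0659 intr=6.8541 cont=9.2468 V=9.2468[hold]; j=1 S=90.1700 intr=0.0000 cont=1.7819 V=1.7819[hold]; j=2 S=116.0425 intr=0.0000 cont=0.0000 V=0.0000[hold]  S*(2)=-
k=1: j=0 S=79.4849 intr=0.0000 cont=5.4222 V=5.4222[hold]; j=1 S=102.2915 intr=0.0000 cont=0.8729 V=0.8729[hold]  S*(1)=-
k=0: j=0 S=90.1700 intr=0.0000 cont=3.0934 V=3.0934[hold]  S*(0)=-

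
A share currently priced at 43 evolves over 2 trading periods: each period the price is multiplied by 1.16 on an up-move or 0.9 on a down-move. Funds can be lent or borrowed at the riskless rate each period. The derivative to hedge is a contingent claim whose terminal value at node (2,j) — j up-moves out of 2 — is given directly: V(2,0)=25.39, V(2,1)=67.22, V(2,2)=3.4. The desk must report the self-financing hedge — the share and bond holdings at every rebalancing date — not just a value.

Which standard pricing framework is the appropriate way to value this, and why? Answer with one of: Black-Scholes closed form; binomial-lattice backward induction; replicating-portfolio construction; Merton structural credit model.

Key observation: a price alone would not answer the question — the per-node share/bond construction on the spot-43, 1.16/0.9 tree is required, and only the replicating-portfolio method yields it.

framework: replicating-portfolio construction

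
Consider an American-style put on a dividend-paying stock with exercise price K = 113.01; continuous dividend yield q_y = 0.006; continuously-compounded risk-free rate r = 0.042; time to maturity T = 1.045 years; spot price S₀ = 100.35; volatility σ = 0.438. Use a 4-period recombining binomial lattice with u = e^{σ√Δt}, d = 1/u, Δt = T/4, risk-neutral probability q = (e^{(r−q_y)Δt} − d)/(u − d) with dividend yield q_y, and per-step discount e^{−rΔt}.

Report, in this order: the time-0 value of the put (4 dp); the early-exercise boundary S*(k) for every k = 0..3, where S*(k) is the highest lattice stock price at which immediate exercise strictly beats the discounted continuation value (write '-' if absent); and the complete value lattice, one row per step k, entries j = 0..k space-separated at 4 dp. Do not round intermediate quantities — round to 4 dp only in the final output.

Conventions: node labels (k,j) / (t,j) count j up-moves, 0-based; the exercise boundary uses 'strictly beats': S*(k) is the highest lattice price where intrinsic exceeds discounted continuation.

price = 24.3696
boundary = - - 64.1303 80.2214
tree:
24.3696
35.2540 12.4344
48.8797 20.4255 3.5424
61.7432 32.7886 6.6968 0.0000
72.0264 48.8797 12.6600 0.0000 0.0000

Δt=0.26125  u=1.25091  d=0.79942  q=0.46519  discount=0.98909
step 4 (expiry): payoffs max(K−S,0) = 72.0264 48.8797 12.6600 0.0000 0.0000
step 3: (k=3,j=0): S=51.2668, K−S=61.7432, hold=60.5902 ⇒ V=61.7432 exercise | (k=3,j=1): S=80.2214, K−S=32.7886, hold=31.6810 ⇒ V=32.7886 exercise | (k=3,j=2): S=125.5291, K−S=0.0000, hold=6.6968 ⇒ V=6.6968 continue | (k=3,j=3): S=196.4256, K−S=0.0000, hold=0.0000 ⇒ V=0.0000 continue  boundary S*=80.2214
step 2: (k=2,j=0): S=64.1303, K−S=48.8797, hold=47.7469 ⇒ V=48.8797 exercise | (k=2,j=1): S=100.3500, K−S=12.6600, hold=20.4255 ⇒ V=20.4255 continue | (k=2,j=2): S=157.0259, K−S=0.0000, hold=3.5424 ⇒ V=3.5424 continue  boundary S*=64.1303
step 1: (k=1,j=0): S=80.2214, K−S=32.7886, hold=35.2540 ⇒ V=35.2540 continue | (k=1,j=1): S=125.5291, K−S=0.0000, hold=12.4344 ⇒ V=12.4344 continue  boundary S*=-
step 0: (k=0,j=0): S=100.3500, K−S=12.6600, hold=24.3696 ⇒ V=24.3696 continue  boundary S*=-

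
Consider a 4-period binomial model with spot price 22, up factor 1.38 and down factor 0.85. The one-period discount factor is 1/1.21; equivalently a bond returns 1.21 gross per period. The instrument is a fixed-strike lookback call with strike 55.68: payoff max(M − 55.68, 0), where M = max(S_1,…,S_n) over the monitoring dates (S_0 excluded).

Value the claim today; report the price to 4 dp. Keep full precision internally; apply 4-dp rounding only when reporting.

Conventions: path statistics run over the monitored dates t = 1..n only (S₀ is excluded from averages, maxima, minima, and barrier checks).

Risk-neutral up-probability p* = (R−d)/(u−d) = (1.21−0.85)/(1.38−0.85) = 0.6792; the claim prices as the p*-weighted sum of path payoffs discounted by R^4.
Enumerate all 2^4 = 16 price paths (U = up ×1.38, D = down ×0.85); each path with k up-moves has probability p*^k·(1−p*)^(4−k).
DDDD: M=18.7000, payoff=0.0000, prob=0.010585
UDDD: M=30.3600, payoff=0.0000, prob=0.022415
DUDD: M=25.8060, payoff=0.0000, prob=0.022415
UUDD: M=41.8968, payoff=0.0000, prob=0.047468
DDUD: M=21.9351, payoff=0.0000, prob=0.022415
UDUD: M=35.6123, payoff=0.0000, prob=0.047468
DUUD: M=35.6123, payoff=0.0000, prob=0.047468
UUUD: M=57.8176, payoff=2.1376, prob=0.100520
DDDU: M=18.7000, payoff=0.0000, prob=0.022415
UDDU: M=30.3600, payoff=0.0000, prob=0.047468
DUDU: M=30.2704, payoff=0.0000, prob=0.047468
UUDU: M=49.1449, payoff=0.0000, prob=0.100520
DDUU: M=30.2704, payoff=0.0000, prob=0.047468
UDUU: M=49.1449, payoff=0.0000, prob=0.100520
DUUU: M=49.1449, payoff=0.0000, prob=0.100520
UUUU: M=79.7883, payoff=24.1083, prob=0.212866
Price = Σ prob·payoff / R^4 = 5.346703 / 2.143589 = 2.4943

price = 2.4943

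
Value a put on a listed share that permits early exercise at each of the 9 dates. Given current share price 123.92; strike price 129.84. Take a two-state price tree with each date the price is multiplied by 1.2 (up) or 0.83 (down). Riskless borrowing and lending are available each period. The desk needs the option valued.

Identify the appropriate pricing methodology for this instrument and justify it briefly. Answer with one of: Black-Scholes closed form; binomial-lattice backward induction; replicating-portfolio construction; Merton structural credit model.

framework: binomial-lattice backward induction

Key observation: the defining feature is the embedded early-exercise option across 9 discrete dates on the spot-123.92 tree; pricing the strike-129.84 put means working backward with an exercise test at every node.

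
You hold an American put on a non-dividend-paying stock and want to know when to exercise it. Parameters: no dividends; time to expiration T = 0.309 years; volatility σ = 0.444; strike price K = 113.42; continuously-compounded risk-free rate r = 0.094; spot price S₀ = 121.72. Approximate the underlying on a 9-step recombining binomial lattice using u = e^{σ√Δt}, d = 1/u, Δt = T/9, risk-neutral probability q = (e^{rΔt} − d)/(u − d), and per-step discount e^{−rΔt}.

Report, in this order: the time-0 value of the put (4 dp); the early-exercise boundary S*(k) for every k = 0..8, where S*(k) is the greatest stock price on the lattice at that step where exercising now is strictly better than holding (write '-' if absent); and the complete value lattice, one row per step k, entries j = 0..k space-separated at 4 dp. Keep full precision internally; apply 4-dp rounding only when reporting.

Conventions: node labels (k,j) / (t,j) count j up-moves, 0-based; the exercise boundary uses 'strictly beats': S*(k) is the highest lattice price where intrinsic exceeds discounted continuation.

Δt=0.03433, u=1.08575, d=0.92102, q=0.49907, disc=e^(-rΔt)=0.99678
k=9 terminal: V=max(K-S,0) → 55.3706 44.9884 32.7494 18.3215 1.3130 0.0000 0.0000 0.0000 0.0000 0.0000
k=8: j=0 S=63.0271 intr=50.3929 cont=50.0275 V=50.3929[EX]; j=1 S=74.2995 intr=39.1205 cont=38.7551 V=39.1205[EX]; j=2 S=87.5880 intr=25.8320 cont=25.4666 V=25.8320[EX]; j=3 S=103.2531 intr=10.1669 cont=9.8014 V=10.1669[EX]; j=4 S=121.7200 intr=0.0000 cont=0.6556 V=0.6556[hold]; j=5 S=143.4897 intr=0.0000 cont=0.0000 V=0.0000[hold]; j=6 S=169.1529 intr=0.0000 cont=0.0000 V=0.0000[hold]; j=7 S=199.4060 intr=0.0000 cont=0.0000 V=0.0000[hold]; j=8 S=235.0698 intr=0.0000 cont=0.0000 V=0.0000[hold]  S*(8)=103.2531
k=7: j=0 S=68.4316 intr=44.9884 cont=44.6230 V=44.9884[EX]; j=1 S=80.6706 intr=32.7494 cont=32.3840 V=32.7494[EX]; j=2 S=95.0985 intr=18.3215 cont=17.9560 V=18.3215[EX]; j=3 S=112.1070 intr=1.3130 cont=5.4026 V=5.4026[hold]; j=4 S=132.1573 intr=0.0000 cont=0.3274 V=0.3274[hold]; j=5 S=155.7937 intr=0.0000 cont=0.0000 V=0.0000[hold]; j=6 S=183.6575 intr=0.0000 cont=0.0000 V=0.0000[hold]; j=7 S=216.5048 intr=0.0000 cont=0.0000 V=0.0000[hold]  S*(7)=95.0985
k=6: j=0 S=74.2995 intr=39.1205 cont=38.7551 V=39.1205[EX]; j=1 S=87.5880 intr=25.8320 cont=25.4666 V=25.8320[EX]; j=2 S=103.2531 intr=10.1669 cont=11.8358 V=11.8358[hold]; j=3 S=121.7200 intr=0.0000 cont=2.8605 V=2.8605[hold]; j=4 S=143.4897 intr=0.0000 cont=0.1635 V=0.1635[hold]; j=5 S=169.1529 intr=0.0000 cont=0.0000 V=0.0000[hold]; j=6 S=199.4060 intr=0.0000 cont=0.0000 V=0.0000[hold]  S*(6)=87.5880
k=5: j=0 S=80.6706 intr=32.7494 cont=32.3840 V=32.7494[EX]; j=1 S=95.0985 intr=18.3215 cont=18.7862 V=18.7862[hold]; j=2 S=112.1070 intr=1.3130 cont=7.3328 V=7.3328[hold]; j=3 S=132.1573 intr=0.0000 cont=1.5096 V=1.5096[hold]; j=4 S=155.7937 intr=0.0000 cont=0.0816 V=0.0816[hold]; j=5 S=183.6575 intr=0.0000 cont=0.0000 V=0.0000[hold]  S*(5)=80.6706
k=4: j=0 S=87.5880 intr=25.8320 cont=25.6978 V=25.8320[EX]; j=1 S=103.2531 intr=10.1669 cont=13.0281 V=13.0281[hold]; j=2 S=121.7200 intr=0.0000 cont=4.4124 V=4.4124[hold]; j=3 S=143.4897 intr=0.0000 cont=0.7944 V=0.7944[hold]; j=4 S=169.1529 intr=0.0000 cont=0.0408 V=0.0408[hold]  S*(4)=87.5880
k=3: j=0 S=95.0985 intr=18.3215 cont=19.3793 V=19.3793[hold]; j=1 S=112.1070 intr=1.3130 cont=8.7001 V=8.7001[hold]; j=2 S=132.1573 intr=0.0000 cont=2.5984 V=2.5984[hold]; j=3 S=155.7937 intr=0.0000 cont=0.4169 V=0.4169[hold]  S*(3)=-
k=2: j=0 S=103.2531 intr=10.1669 cont=14.0044 V=14.0044[hold]; j=1 S=121.7200 intr=0.0000 cont=5.6367 V=5.6367[hold]; j=2 S=143.4897 intr=0.0000 cont=1.5048 V=1.5048[hold]  S*(2)=-
k=1: j=0 S=112.1070 intr=1.3130 cont=9.7967 V=9.7967[hold]; j=1 S=132.1573 intr=0.0000 cont=3.5631 V=3.5631[hold]  S*(1)=-
k=0: j=0 S=121.7200 intr=0.0000 cont=6.6642 V=6.6642[hold]  S*(0)=-

price = 6.6642
boundary = - - - - 87.5880 80.6706 87.5880 95.0985 103.2531
tree:
6.6642
9.7967 3.5631
14.0044 5.6367 1.5048
19.3793 8.7001 2.5984 0.4169
25.8320 13.0281 4.4124 0.7944 0.0408
32.7494 18.7862 7.3328 1.5096 0.0816 0.0000
39.1205 25.8320 11.8358 2.8605 0.1635 0.0000 0.0000
44.9884 32.7494 18.3215 5.4026 0.3274 0.0000 0.0000 0.0000
50.3929 39.1205 25.8320 10.1669 0.6556 0.0000 0.0000 0.0000 0.0000
55.3706 44.9884 32.7494 18.3215 1.3130 0.0000 0.0000 0.0000 0.0000 0.0000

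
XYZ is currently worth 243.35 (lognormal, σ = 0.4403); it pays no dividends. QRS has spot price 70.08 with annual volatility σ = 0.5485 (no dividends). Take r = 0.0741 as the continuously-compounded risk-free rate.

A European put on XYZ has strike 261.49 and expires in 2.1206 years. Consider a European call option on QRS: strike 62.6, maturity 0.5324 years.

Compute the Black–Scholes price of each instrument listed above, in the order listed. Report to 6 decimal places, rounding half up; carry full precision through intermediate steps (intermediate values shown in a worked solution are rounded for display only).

[XYZ put K=261.49]
σ√T = 0.4403·√2.1206 = 0.641177
d₁ = (ln(S/K) + (r+σ²/2)T) / (σ√T) = (ln(243.35/261.49) + (0.0741+0.4403²/2)·2.1206) / 0.641177 = (-0.071895 + 0.362691) / 0.641177 = 0.453533
d₂ = d₁ − σ√T = 0.453533 − 0.641177 = -0.187644
e^{−rT} = 0.854587
N(−d₁) = 0.325082,  N(−d₂) = 0.574422
price = K·e^{−rT}·N(−d₂) − S·N(−d₁) = 128.363840 − 79.108793 = 49.255048
[QRS call K=62.6]
σ√T = 0.5485·√0.5324 = 0.400217
d₁ = (ln(S/K) + (r+σ²/2)T) / (σ√T) = (ln(70.08/62.6) + (0.0741+0.5485²/2)·0.5324) / 0.400217 = (0.112872 + 0.119538) / 0.400217 = 0.580709
d₂ = d₁ − σ√T = 0.580709 − 0.400217 = 0.180492
e^{−rT} = 0.961317
N(d₁) = 0.719282,  N(d₂) = 0.571617
price = S·N(d₁) − K·e^{−rT}·N(d₂) = 50.407273 − 34.399028 = 16.008245

price(XYZ put K=261.49) = 49.255048
price(QRS call K=62.6) = 16.008245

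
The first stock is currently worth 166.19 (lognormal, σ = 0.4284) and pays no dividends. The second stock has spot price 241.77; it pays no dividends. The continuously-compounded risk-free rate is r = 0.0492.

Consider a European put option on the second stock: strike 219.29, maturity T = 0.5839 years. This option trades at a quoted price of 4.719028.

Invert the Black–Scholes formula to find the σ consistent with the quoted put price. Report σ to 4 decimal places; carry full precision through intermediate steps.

sigma = 0.2149

At σ = 0.2149 the Black–Scholes value reproduces the quote:
σ√T = 0.2149·√0.5839 = 0.164212
d₁ = (ln(S/K) + (r+σ²/2)T) / (σ√T) = (ln(241.77/219.29) + (0.0492+0.2149²/2)·0.5839) / 0.164212 = (0.097592 + 0.042211) / 0.164212 = 0.851352
d₂ = d₁ − σ√T = 0.851352 − 0.164212 = 0.687140
e^{−rT} = 0.971681
N(−d₁) = 0.197287,  N(−d₂) = 0.245997
V = K·e^{−rT}·N(−d₂) − S·N(−d₁) = 52.417062 − 47.698033 = 4.719028 (the quoted price), and the Black–Scholes price is strictly increasing in σ, so σ is unique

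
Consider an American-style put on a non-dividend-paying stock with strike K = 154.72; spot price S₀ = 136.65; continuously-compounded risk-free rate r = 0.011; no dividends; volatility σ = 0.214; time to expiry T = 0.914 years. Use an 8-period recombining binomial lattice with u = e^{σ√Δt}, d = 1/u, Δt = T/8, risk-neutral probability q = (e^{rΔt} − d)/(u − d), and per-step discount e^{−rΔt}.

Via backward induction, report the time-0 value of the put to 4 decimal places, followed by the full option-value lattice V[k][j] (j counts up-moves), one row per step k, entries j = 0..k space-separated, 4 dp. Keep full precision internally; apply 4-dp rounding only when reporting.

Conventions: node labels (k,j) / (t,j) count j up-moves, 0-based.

Δt=0.11425  u=1.07501  d=0.93022  q=0.49061  discount=0.99874
step 8 (expiry): payoffs max(K−S,0) = 78.1082 66.1831 52.4018 36.4754 18.0700 0.0000 0.0000 0.0000 0.0000
k=7: (k=7,j=0): S=82.3588, K−S=72.3612, hold=72.1669 ⇒ V=72.3612 exercise | (k=7,j=1): S=95.1784, K−S=59.5416, hold=59.3472 ⇒ V=59.5416 exercise | (k=7,j=2): S=109.9935, K−S=44.7265, hold=44.5322 ⇒ V=44.7265 exercise | (k=7,j=3): S=127.1146, K−S=27.6054, hold=27.4111 ⇒ V=27.6054 exercise | (k=7,j=4): S=146.9007, K−S=7.8193, hold=9.1931 ⇒ V=9.1931 continue | (k=7,j=5): S=169.7666, K−S=0.0000, hold=0.0000 ⇒ V=0.0000 continue | (k=7,j=6): S=196.1917, K−S=0.0000, hold=0.0000 ⇒ V=0.0000 continue | (k=7,j=7): S=226.7301, K−S=0.0000, hold=0.0000 ⇒ V=0.0000 continue
k=6: (k=6,j=0): S=88.5369, K−S=66.1831, hold=65.9888 ⇒ V=66.1831 exercise | (k=6,j=1): S=102.3182, K−S=52.4018, hold=52.2075 ⇒ V=52.4018 exercise | (k=6,j=2): S=118.2446, K−S=36.4754, hold=36.2811 ⇒ V=36.4754 exercise | (k=6,j=3): S=136.6500, K−S=18.0700, hold=18.5488 ⇒ V=18.5488 continue | (k=6,j=4): S=157.9203, K−S=0.0000, hold=4.6770 ⇒ V=4.6770 continue | (k=6,j=5): S=182.5015, K−S=0.0000, hold=0.0000 ⇒ V=0.0000 continue | (k=6,j=6): S=210.9089, K−S=0.0000, hold=0.0000 ⇒ V=0.0000 continue
k=5: (k=5,j=0): S=95.1784, K−S=59.5416, hold=59.3472 ⇒ V=59.5416 exercise | (k=5,j=1): S=109.9935, K−S=44.7265, hold=44.5322 ⇒ V=44.7265 exercise | (k=5,j=2): S=127.1146, K−S=27.6054, hold=27.6457 ⇒ V=27.6457 continue | (k=5,j=3): S=146.9007, K−S=7.8193, hold=11.7284 ⇒ V=11.7284 continue | (k=5,j=4): S=169.7666, K−S=0.0000, hold=2.3794 ⇒ V=2.3794 continue | (k=5,j=5): S=196.1917, K−S=0.0000, hold=0.0000 ⇒ V=0.0000 continue
k=4: (k=4,j=0): S=102.3182, K−S=52.4018, hold=52.2075 ⇒ V=52.4018 exercise | (k=4,j=1): S=118.2446, K−S=36.4754, hold=36.3009 ⇒ V=36.4754 exercise | (k=4,j=2): S=136.6500, K−S=18.0700, hold=19.8116 ⇒ V=19.8116 continue | (k=4,j=3): S=157.9203, K−S=0.0000, hold=7.1328 ⇒ V=7.1328 continue | (k=4,j=4): S=182.5015, K−S=0.0000, hold=1.2105 ⇒ V=1.2105 continue
k=3: (k=3,j=0): S=109.9935, K−S=44.7265, hold=44.5322 ⇒ V=44.7265 exercise | (k=3,j=1): S=127.1146, K−S=27.6054, hold=28.2645 ⇒ V=28.2645 continue | (k=3,j=2): S=146.9007, K−S=7.8193, hold=13.5742 ⇒ V=13.5742 continue | (k=3,j=3): S=169.7666, K−S=0.0000, hold=4.2220 ⇒ V=4.2220 continue
k=2: (k=2,j=0): S=118.2446, K−S=36.4754, hold=36.6040 ⇒ V=36.6040 continue | (k=2,j=1): S=136.6500, K−S=18.0700, hold=21.0308 ⇒ V=21.0308 continue | (k=2,j=2): S=157.9203, K−S=0.0000, hold=8.9746 ⇒ V=8.9746 continue
k=1: (k=1,j=0): S=127.1146, K−S=27.6054, hold=28.9273 ⇒ V=28.9273 continue | (k=1,j=1): S=146.9007, K−S=7.8193, hold=15.0969 ⇒ V=15.0969 continue
k=0: (k=0,j=0): S=136.6500, K−S=18.0700, hold=22.1142 ⇒ V=22.1142 continue

price = 22.1142
tree:
22.1142
28.9273 15.0969
36.6040 21.0308 8.9746
44.7265 28.2645 13.5742 4.2220
52.4018 36.4754 19.8116 7.1328 1.2105
59.5416 44.7265 27.6457 11.7284 2.3794 0.0000
66.1831 52.4018 36.4754 18.5488 4.6770 0.0000 0.0000
72.3612 59.5416 44.7265 27.6054 9.1931 0.0000 0.0000 0.0000
78.1082 66.1831 52.4018 36.4754 18.0700 0.0000 0.0000 0.0000 0.0000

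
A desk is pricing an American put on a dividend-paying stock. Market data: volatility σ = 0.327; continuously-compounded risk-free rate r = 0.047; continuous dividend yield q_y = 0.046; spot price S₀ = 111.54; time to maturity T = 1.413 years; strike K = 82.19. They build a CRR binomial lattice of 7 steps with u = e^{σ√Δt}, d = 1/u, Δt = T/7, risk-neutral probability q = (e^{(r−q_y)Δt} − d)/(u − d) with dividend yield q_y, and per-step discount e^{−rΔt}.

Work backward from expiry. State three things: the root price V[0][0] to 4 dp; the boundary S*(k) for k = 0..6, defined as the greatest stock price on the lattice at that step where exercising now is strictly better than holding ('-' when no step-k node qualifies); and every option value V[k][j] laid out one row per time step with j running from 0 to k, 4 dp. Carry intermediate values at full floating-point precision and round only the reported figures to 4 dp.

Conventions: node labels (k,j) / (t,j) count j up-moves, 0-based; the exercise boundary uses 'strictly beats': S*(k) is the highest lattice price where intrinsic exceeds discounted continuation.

price = 4.5611
boundary = - - - - - 53.5064 61.9742
tree:
4.5611
6.9791 1.8618
10.4386 3.1266 0.4390
15.1829 5.1731 0.8269 0.0000
21.3293 8.3952 1.5576 0.0000 0.0000
28.6836 13.2728 2.9337 0.0000 0.0000 0.0000
35.9943 20.2158 5.5258 0.0000 0.0000 0.0000 0.0000
42.3062 28.6836 10.4079 0.0000 0.0000 0.0000 0.0000 0.0000

params: Δt=0.20186 u=1.15826 d=0.86337 q=0.46402 e^(-rΔt)=0.99056
t_7 payoffs: 42.3062 28.6836 10.4079 0.0000 0.0000 0.0000 0.0000 0.0000
t_6: node(6,0) S=46.1957 payoff=35.9943 vs cont=35.6452 → 35.9943 [stop]  node(6,1) S=61.9742 payoff=20.2158 vs cont=20.0125 → 20.2158 [stop]  node(6,2) S=83.1421 payoff=0.0000 vs cont=5.5258 → 5.5258 [wait]  node(6,3) S=111.5400 payoff=0.0000 vs cont=0.0000 → 0.0000 [wait]  node(6,4) S=149.6375 payoff=0.0000 vs cont=0.0000 → 0.0000 [wait]  node(6,5) S=200.7476 payoff=0.0000 vs cont=0.0000 → 0.0000 [wait]  node(6,6) S=269.3147 payoff=0.0000 vs cont=0.0000 → 0.0000 [wait]  ⇒ S*(6)=61.9742
t_5: node(5,0) S=53.5064 payoff=28.6836 vs cont=28.4020 → 28.6836 [stop]  node(5,1) S=71.7821 payoff=10.4079 vs cont=13.2728 → 13.2728 [wait]  node(5,2) S=96.2999 payoff=0.0000 vs cont=2.9337 → 2.9337 [wait]  node(5,3) S=129.1920 payoff=0.0000 vs cont=0.0000 → 0.0000 [wait]  node(5,4) S=173.3187 payoff=0.0000 vs cont=0.0000 → 0.0000 [wait]  node(5,5) S=232.5173 payoff=0.0000 vs cont=0.0000 → 0.0000 [wait]  ⇒ S*(5)=53.5064
t_4: node(4,0) S=61.9742 payoff=20.2158 vs cont=21.3293 → 21.3293 [wait]  node(4,1) S=83.1421 payoff=0.0000 vs cont=8.3952 → 8.3952 [wait]  node(4,2) S=111.5400 payoff=0.0000 vs cont=1.5576 → 1.5576 [wait]  node(4,3) S=149.6375 payoff=0.0000 vs cont=0.0000 → 0.0000 [wait]  node(4,4) S=200.7476 payoff=0.0000 vs cont=0.0000 → 0.0000 [wait]  ⇒ S*(4)=-
t_3: node(3,0) S=71.7821 payoff=10.4079 vs cont=15.1829 → 15.1829 [wait]  node(3,1) S=96.2999 payoff=0.0000 vs cont=5.1731 → 5.1731 [wait]  node(3,2) S=129.1920 payoff=0.0000 vs cont=0.8269 → 0.8269 [wait]  node(3,3) S=173.3187 payoff=0.0000 vs cont=0.0000 → 0.0000 [wait]  ⇒ S*(3)=-
t_2: node(2,0) S=83.1421 payoff=0.0000 vs cont=10.4386 → 10.4386 [wait]  node(2,1) S=111.5400 payoff=0.0000 vs cont=3.1266 → 3.1266 [wait]  node(2,2) S=149.6375 payoff=0.0000 vs cont=0.4390 → 0.4390 [wait]  ⇒ S*(2)=-
t_1: node(1,0) S=96.2999 payoff=0.0000 vs cont=6.9791 → 6.9791 [wait]  node(1,1) S=129.1920 payoff=0.0000 vs cont=1.8618 → 1.8618 [wait]  ⇒ S*(1)=-
t_0: node(0,0) S=111.5400 payoff=0.0000 vs cont=4.5611 → 4.5611 [wait]  ⇒ S*(0)=-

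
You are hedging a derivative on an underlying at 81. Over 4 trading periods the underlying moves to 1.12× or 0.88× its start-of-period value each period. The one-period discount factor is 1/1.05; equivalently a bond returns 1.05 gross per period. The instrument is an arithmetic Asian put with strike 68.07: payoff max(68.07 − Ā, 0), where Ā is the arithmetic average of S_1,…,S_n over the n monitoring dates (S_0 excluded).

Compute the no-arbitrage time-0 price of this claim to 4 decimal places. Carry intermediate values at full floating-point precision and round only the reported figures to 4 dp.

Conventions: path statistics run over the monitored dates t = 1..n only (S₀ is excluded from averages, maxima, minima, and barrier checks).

With p* = (R−d)/(u−d) = 0.7083, sum probability × payoff across the paths and divide by R^4.
Enumerate all 2^4 = 16 price paths (U = up ×1.12, D = down ×0.88); each path with k up-moves has probability p*^k·(1−p*)^(4−k).
DDDD: Ā=59.4452, payoff=8.6248, prob=0.007237
UDDD: Ā=75.6576, payoff=0.0000, prob=0.017575
DUDD: Ā=70.7976, payoff=0.0000, prob=0.017575
UUDD: Ā=90.1060, payoff=0.0000, prob=0.042682
DDUD: Ā=66.5208, payoff=1.5492, prob=0.017575
UDUD: Ā=84.6628, payoff=0.0000, prob=0.042682
DUUD: Ā=79.8028, payoff=0.0000, prob=0.042682
UUUD: Ā=101.5672, payoff=0.0000, prob=0.103657
DDDU: Ā=62.7572, payoff=5.3128, prob=0.017575
UDDU: Ā=79.8728, payoff=0.0000, prob=0.042682
DUDU: Ā=75.0128, payoff=0.0000, prob=0.042682
UUDU: Ā=95.4708, payoff=0.0000, prob=0.103657
DDUU: Ā=70.7360, payoff=0.0000, prob=0.042682
UDUU: Ā=90.0276, payoff=0.0000, prob=0.103657
DUUU: Ā=85.1676, payoff=0.0000, prob=0.103657
UUUU: Ā=108.3952, payoff=0.0000, prob=0.251739
Price = Σ prob·payoff / R^4 = 0.183017 / 1.215506 = 0.1506

price = 0.1506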